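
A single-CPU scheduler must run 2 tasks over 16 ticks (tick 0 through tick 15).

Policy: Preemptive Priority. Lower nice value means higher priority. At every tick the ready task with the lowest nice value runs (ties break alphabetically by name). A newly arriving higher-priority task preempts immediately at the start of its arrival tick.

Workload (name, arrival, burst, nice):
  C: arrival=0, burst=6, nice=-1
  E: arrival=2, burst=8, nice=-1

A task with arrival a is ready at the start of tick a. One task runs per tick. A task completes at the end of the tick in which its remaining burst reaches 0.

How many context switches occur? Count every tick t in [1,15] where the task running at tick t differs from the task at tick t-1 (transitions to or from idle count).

context switches = 2

t=0: ready={C} → run C
t=1: ready={C} → run C
t=2: ready={C,E} → run C
t=3: ready={C,E} → run C
t=4: ready={C,E} → run C
t=5: ready={C,E} → run C
t=6: ready={E} → run E
t=7: ready={E} → run E
t=8: ready={E} → run E
t=9: ready={E} → run E
t=10: ready={E} → run E
t=11: ready={E} → run E
t=12: ready={E} → run E
t=13: ready={E} → run E
t=14: (idle)
t=15: (idle)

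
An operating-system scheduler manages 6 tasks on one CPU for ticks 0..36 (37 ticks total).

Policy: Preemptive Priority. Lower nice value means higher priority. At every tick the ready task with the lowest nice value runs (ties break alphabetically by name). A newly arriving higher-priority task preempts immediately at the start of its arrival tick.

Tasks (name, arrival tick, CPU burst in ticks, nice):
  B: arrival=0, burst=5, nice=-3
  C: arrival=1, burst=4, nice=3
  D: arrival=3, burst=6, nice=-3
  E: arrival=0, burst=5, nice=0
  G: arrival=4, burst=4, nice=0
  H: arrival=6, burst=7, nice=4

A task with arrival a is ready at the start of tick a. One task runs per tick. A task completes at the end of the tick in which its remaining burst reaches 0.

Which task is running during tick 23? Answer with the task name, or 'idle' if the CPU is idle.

t=0: ready={B,E} → run B
t=1: ready={B,C,E} → run B
t=2: ready={B,C,E} → run B
t=3: ready={B,C,D,E} → run B
t=4: ready={B,C,D,E,G} → run B
t=5: ready={C,D,E,G} → run D
t=6: ready={C,D,E,G,H} → run D
t=7: ready={C,D,E,G,H} → run D
t=8: ready={C,D,E,G,H} → run D
t=9: ready={C,D,E,G,H} → run D
t=10: ready={C,D,E,G,H} → run D
t=11: ready={C,E,G,H} → run E
t=12: ready={C,E,G,H} → run E
t=13: ready={C,E,G,H} → run E
t=14: ready={C,E,G,H} → run E
t=15: ready={C,E,G,H} → run E
t=16: ready={C,G,H} → run G
t=17: ready={C,G,H} → run G
t=18: ready={C,G,H} → run G
t=19: ready={C,G,H} → run G
t=20: ready={C,H} → run C
t=21: ready={C,H} → run C
t=22: ready={C,H} → run C
t=23: ready={C,H} → run C
t=24: ready={H} → run H
t=25: ready={H} → run H
t=26: ready={H} → run H
t=27: ready={H} → run H
t=28: ready={H} → run H
t=29: ready={H} → run H
t=30: ready={H} → run H
t=31: (idle)
t=32: (idle)
t=33: (idle)
t=34: (idle)
t=35: (idle)
t=36: (idle)

running at tick 23 = C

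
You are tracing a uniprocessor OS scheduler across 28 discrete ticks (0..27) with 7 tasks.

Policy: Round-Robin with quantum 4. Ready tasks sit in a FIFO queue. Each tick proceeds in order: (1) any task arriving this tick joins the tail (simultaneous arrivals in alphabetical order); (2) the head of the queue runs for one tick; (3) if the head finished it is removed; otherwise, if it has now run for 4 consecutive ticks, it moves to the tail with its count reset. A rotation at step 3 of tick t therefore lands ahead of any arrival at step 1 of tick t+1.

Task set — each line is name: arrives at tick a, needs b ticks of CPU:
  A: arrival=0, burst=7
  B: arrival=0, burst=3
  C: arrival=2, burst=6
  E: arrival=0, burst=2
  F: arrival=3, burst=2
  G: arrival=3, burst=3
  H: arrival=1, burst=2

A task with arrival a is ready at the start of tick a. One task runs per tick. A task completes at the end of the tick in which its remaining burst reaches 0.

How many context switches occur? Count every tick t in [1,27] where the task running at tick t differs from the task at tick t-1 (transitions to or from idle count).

context switches = 9

t=0: queue=[A,B,E] q_used=0 → run A
t=1: queue=[A,B,E,H] q_used=1 → run A
t=2: queue=[A,B,E,H,C] q_used=2 → run A
t=3: queue=[A,B,E,H,C,F,G] q_used=3 → run A
t=4: queue=[B,E,H,C,F,G,A] q_used=0 → run B
t=5: queue=[B,E,H,C,F,G,A] q_used=1 → run B
t=6: queue=[B,E,H,C,F,G,A] q_used=2 → run B
t=7: queue=[E,H,C,F,G,A] q_used=0 → run E
t=8: queue=[E,H,C,F,G,A] q_used=1 → run E
t=9: queue=[H,C,F,G,A] q_used=0 → run H
t=10: queue=[H,C,F,G,A] q_used=1 → run H
t=11: queue=[C,F,G,A] q_used=0 → run C
t=12: queue=[C,F,G,A] q_used=1 → run C
t=13: queue=[C,F,G,A] q_used=2 → run C
t=14: queue=[C,F,G,A] q_used=3 → run C
t=15: queue=[F,G,A,C] q_used=0 → run F
t=16: queue=[F,G,A,C] q_used=1 → run F
t=17: queue=[G,A,C] q_used=0 → run G
t=18: queue=[G,A,C] q_used=1 → run G
t=19: queue=[G,A,C] q_used=2 → run G
t=20: queue=[A,C] q_used=0 → run A
t=21: queue=[A,C] q_used=1 → run A
t=22: queue=[A,C] q_used=2 → run A
t=23: queue=[C] q_used=0 → run C
t=24: queue=[C] q_used=1 → run C
t=25: (idle)
t=26: (idle)
t=27: (idle)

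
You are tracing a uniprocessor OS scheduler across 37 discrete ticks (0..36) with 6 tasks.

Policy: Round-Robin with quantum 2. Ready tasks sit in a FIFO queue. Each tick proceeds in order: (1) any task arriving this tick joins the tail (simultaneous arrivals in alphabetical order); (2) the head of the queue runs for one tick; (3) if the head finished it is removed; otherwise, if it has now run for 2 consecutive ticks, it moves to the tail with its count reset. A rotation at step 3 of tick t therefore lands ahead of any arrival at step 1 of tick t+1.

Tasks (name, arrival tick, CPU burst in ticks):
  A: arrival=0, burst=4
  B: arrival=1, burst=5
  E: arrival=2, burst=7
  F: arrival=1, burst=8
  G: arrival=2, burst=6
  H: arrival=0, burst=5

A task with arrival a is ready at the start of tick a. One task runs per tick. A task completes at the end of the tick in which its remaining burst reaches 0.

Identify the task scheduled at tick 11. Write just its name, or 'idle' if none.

running at tick 11 = E

t=0: queue=[A,H] q_used=0 → run A
t=1: queue=[A,H,B,F] q_used=1 → run A
t=2: queue=[H,B,F,A,E,G] q_used=0 → run H
t=3: queue=[H,B,F,A,E,G] q_used=1 → run H
t=4: queue=[B,F,A,E,G,H] q_used=0 → run B
t=5: queue=[B,F,A,E,G,H] q_used=1 → run B
t=6: queue=[F,A,E,G,H,B] q_used=0 → run F
t=7: queue=[F,A,E,G,H,B] q_used=1 → run F
t=8: queue=[A,E,G,H,B,F] q_used=0 → run A
t=9: queue=[A,E,G,H,B,F] q_used=1 → run A
t=10: queue=[E,G,H,B,F] q_used=0 → run E
t=11: queue=[E,G,H,B,F] q_used=1 → run E
t=12: queue=[G,H,B,F,E] q_used=0 → run G
t=13: queue=[G,H,B,F,E] q_used=1 → run G
t=14: queue=[H,B,F,E,G] q_used=0 → run H
t=15: queue=[H,B,F,E,G] q_used=1 → run H
t=16: queue=[B,F,E,G,H] q_used=0 → run B
t=17: queue=[B,F,E,G,H] q_used=1 → run B
t=18: queue=[F,E,G,H,B] q_used=0 → run F
t=19: queue=[F,E,G,H,B] q_used=1 → run F
t=20: queue=[E,G,H,B,F] q_used=0 → run E
t=21: queue=[E,G,H,B,F] q_used=1 → run E
t=22: queue=[G,H,B,F,E] q_used=0 → run G
t=23: queue=[G,H,B,F,E] q_used=1 → run G
t=24: queue=[H,B,F,E,G] q_used=0 → run H
t=25: queue=[B,F,E,G] q_used=0 → run B
t=26: queue=[F,E,G] q_used=0 → run F
t=27: queue=[F,E,G] q_used=1 → run F
t=28: queue=[E,G,F] q_used=0 → run E
t=29: queue=[E,G,F] q_used=1 → run E
t=30: queue=[G,F,E] q_used=0 → run G
t=31: queue=[G,F,E] q_used=1 → run G
t=32: queue=[F,E] q_used=0 → run F
t=33: queue=[F,E] q_used=1 → run F
t=34: queue=[E] q_used=0 → run E
t=35: (idle)
t=36: (idle)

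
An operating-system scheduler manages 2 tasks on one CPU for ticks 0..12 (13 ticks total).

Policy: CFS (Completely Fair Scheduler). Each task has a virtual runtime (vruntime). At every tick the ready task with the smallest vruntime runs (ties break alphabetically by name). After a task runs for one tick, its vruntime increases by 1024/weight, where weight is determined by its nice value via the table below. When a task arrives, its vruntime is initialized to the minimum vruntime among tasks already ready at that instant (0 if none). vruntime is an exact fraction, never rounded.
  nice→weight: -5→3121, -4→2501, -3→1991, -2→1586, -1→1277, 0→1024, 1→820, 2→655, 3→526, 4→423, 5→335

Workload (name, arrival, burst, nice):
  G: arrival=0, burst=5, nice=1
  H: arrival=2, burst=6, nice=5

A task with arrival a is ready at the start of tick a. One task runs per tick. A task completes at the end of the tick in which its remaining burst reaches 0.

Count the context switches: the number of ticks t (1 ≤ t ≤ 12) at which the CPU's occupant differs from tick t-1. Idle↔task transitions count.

context switches = 4

t=0: vr[G=0] → run G
t=1: vr[G=256/205] → run G
t=2: vr[G=512/205 H=512/205] → run G
t=3: vr[G=768/205 H=512/205] → run H
t=4: vr[G=768/205 H=76288/13735] → run G
t=5: vr[G=1024/205 H=76288/13735] → run G
t=6: vr[H=76288/13735] → run H
t=7: vr[H=118272/13735] → run H
t=8: vr[H=160256/13735] → run H
t=9: vr[H=40448/2747] → run H
t=10: vr[H=244224/13735] → run H
t=11: (idle)
t=12: (idle)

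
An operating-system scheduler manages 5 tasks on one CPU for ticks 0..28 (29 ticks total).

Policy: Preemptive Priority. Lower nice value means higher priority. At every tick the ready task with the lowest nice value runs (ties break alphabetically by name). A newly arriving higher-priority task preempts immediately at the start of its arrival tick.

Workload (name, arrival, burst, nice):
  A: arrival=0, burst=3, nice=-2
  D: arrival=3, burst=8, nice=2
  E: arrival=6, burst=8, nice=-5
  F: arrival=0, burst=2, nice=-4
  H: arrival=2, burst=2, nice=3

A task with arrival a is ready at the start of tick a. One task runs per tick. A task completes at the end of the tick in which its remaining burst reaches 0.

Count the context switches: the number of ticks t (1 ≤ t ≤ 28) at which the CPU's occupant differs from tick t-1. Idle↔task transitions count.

context switches = 6

t=0: ready={A,F} → run F
t=1: ready={A,F} → run F
t=2: ready={A,H} → run A
t=3: ready={A,D,H} → run A
t=4: ready={A,D,H} → run A
t=5: ready={D,H} → run D
t=6: ready={D,E,H} → run E
t=7: ready={D,E,H} → run E
t=8: ready={D,E,H} → run E
t=9: ready={D,E,H} → run E
t=10: ready={D,E,H} → run E
t=11: ready={D,E,H} → run E
t=12: ready={D,E,H} → run E
t=13: ready={D,E,H} → run E
t=14: ready={D,H} → run D
t=15: ready={D,H} → run D
t=16: ready={D,H} → run D
t=17: ready={D,H} → run D
t=18: ready={D,H} → run D
t=19: ready={D,H} → run D
t=20: ready={D,H} → run D
t=21: ready={H} → run H
t=22: ready={H} → run H
t=23: (idle)
t=24: (idle)
t=25: (idle)
t=26: (idle)
t=27: (idle)
t=28: (idle)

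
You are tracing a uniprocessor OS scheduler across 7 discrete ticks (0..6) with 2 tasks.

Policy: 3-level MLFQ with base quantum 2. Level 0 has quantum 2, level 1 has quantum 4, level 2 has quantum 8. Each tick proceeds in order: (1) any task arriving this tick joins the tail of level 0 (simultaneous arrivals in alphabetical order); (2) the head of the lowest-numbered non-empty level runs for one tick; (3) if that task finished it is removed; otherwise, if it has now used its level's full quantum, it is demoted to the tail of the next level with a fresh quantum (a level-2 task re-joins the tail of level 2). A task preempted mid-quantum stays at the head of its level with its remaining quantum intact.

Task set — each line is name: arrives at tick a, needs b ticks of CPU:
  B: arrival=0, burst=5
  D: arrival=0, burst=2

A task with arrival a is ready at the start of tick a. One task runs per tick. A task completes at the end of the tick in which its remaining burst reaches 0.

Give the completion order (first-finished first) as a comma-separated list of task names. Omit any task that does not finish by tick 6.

t=0: L0/L1/L2 = BD/-/- → run B
t=1: L0/L1/L2 = BD/-/- → run B
t=2: L0/L1/L2 = D/B/- → run D
t=3: L0/L1/L2 = D/B/- → run D
t=4: L0/L1/L2 = -/B/- → run B
t=5: L0/L1/L2 = -/B/- → run B
t=6: L0/L1/L2 = -/B/- → run B

completion order = D, B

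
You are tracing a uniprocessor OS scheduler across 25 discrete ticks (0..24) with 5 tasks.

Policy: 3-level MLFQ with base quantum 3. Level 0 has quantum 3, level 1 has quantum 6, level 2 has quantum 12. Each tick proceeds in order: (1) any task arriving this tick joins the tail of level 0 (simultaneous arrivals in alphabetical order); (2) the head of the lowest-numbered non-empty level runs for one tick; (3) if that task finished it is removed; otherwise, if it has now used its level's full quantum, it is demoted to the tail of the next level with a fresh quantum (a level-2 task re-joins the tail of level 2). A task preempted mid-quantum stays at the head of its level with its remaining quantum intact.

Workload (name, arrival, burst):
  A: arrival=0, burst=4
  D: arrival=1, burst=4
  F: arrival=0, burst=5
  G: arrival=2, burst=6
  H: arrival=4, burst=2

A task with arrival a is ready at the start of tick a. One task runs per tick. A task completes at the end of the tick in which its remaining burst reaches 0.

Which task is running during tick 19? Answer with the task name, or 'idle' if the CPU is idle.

running at tick 19 = G

t=0: L0/L1/L2 = AF/-/- → run A
t=1: L0/L1/L2 = AFD/-/- → run A
t=2: L0/L1/L2 = AFDG/-/- → run A
t=3: L0/L1/L2 = FDG/A/- → run F
t=4: L0/L1/L2 = FDGH/A/- → run F
t=5: L0/L1/L2 = FDGH/A/- → run F
t=6: L0/L1/L2 = DGH/AF/- → run D
t=7: L0/L1/L2 = DGH/AF/- → run D
t=8: L0/L1/L2 = DGH/AF/- → run D
t=9: L0/L1/L2 = GH/AFD/- → run G
t=10: L0/L1/L2 = GH/AFD/- → run G
t=11: L0/L1/L2 = GH/AFD/- → run G
t=12: L0/L1/L2 = H/AFDG/- → run H
t=13: L0/L1/L2 = H/AFDG/- → run H
t=14: L0/L1/L2 = -/AFDG/- → run A
t=15: L0/L1/L2 = -/FDG/- → run F
t=16: L0/L1/L2 = -/FDG/- → run F
t=17: L0/L1/L2 = -/DG/- → run D
t=18: L0/L1/L2 = -/G/- → run G
t=19: L0/L1/L2 = -/G/- → run G
t=20: L0/L1/L2 = -/G/- → run G
t=21: (idle)
t=22: (idle)
t=23: (idle)
t=24: (idle)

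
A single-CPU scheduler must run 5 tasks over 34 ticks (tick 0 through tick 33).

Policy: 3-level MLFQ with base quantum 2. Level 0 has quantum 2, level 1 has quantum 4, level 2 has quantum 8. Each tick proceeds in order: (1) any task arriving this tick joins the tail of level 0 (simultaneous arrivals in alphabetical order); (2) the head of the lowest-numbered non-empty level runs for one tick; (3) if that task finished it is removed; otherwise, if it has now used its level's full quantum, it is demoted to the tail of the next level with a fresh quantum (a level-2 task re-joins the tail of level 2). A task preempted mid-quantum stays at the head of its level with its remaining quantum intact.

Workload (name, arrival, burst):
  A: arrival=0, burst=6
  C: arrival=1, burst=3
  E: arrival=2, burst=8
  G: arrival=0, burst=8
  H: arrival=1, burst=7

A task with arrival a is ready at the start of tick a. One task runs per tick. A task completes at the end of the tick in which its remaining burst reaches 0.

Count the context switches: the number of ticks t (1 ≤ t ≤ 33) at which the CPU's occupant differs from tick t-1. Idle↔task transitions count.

t=0: L0/L1/L2 = AG/-/- → run A
t=1: L0/L1/L2 = AGCH/-/- → run A
t=2: L0/L1/L2 = GCHE/A/- → run G
t=3: L0/L1/L2 = GCHE/A/- → run G
t=4: L0/L1/L2 = CHE/AG/- → run C
t=5: L0/L1/L2 = CHE/AG/- → run C
t=6: L0/L1/L2 = HE/AGC/- → run H
t=7: L0/L1/L2 = HE/AGC/- → run H
t=8: L0/L1/L2 = E/AGCH/- → run E
t=9: L0/L1/L2 = E/AGCH/- → run E
t=10: L0/L1/L2 = -/AGCHE/- → run A
t=11: L0/L1/L2 = -/AGCHE/- → run A
t=12: L0/L1/L2 = -/AGCHE/- → run A
t=13: L0/L1/L2 = -/AGCHE/- → run A
t=14: L0/L1/L2 = -/GCHE/- → run G
t=15: L0/L1/L2 = -/GCHE/- → run G
t=16: L0/L1/L2 = -/GCHE/- → run G
t=17: L0/L1/L2 = -/GCHE/- → run G
t=18: L0/L1/L2 = -/CHE/G → run C
t=19: L0/L1/L2 = -/HE/G → run H
t=20: L0/L1/L2 = -/HE/G → run H
t=21: L0/L1/L2 = -/HE/G → run H
t=22: L0/L1/L2 = -/HE/G → run H
t=23: L0/L1/L2 = -/E/GH → run E
t=24: L0/L1/L2 = -/E/GH → run E
t=25: L0/L1/L2 = -/E/GH → run E
t=26: L0/L1/L2 = -/E/GH → run E
t=27: L0/L1/L2 = -/-/GHE → run G
t=28: L0/L1/L2 = -/-/GHE → run G
t=29: L0/L1/L2 = -/-/HE → run H
t=30: L0/L1/L2 = -/-/E → run E
t=31: L0/L1/L2 = -/-/E → run E
t=32: (idle)
t=33: (idle)

context switches = 13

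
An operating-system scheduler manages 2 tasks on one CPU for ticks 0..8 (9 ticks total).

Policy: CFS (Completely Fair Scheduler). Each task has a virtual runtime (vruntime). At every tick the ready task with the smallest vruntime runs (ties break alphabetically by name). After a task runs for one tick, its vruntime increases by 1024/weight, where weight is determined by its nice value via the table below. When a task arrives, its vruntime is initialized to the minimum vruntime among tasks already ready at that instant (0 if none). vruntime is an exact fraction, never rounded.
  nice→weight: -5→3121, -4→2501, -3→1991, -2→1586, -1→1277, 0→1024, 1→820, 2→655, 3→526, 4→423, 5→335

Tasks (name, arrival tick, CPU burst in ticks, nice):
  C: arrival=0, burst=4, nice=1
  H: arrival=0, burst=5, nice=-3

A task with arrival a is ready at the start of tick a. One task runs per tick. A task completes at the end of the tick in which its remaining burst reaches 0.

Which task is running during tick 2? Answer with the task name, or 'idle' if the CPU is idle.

t=0: vr[C=0 H=0] → run C
t=1: vr[C=256/205 H=0] → run H
t=2: vr[C=256/205 H=1024/1991] → run H
t=3: vr[C=256/205 H=2048/1991] → run H
t=4: vr[C=256/205 H=3072/1991] → run C
t=5: vr[C=512/205 H=3072/1991] → run H
t=6: vr[C=512/205 H=4096/1991] → run H
t=7: vr[C=512/205] → run C
t=8: vr[C=768/205] → run C

running at tick 2 = H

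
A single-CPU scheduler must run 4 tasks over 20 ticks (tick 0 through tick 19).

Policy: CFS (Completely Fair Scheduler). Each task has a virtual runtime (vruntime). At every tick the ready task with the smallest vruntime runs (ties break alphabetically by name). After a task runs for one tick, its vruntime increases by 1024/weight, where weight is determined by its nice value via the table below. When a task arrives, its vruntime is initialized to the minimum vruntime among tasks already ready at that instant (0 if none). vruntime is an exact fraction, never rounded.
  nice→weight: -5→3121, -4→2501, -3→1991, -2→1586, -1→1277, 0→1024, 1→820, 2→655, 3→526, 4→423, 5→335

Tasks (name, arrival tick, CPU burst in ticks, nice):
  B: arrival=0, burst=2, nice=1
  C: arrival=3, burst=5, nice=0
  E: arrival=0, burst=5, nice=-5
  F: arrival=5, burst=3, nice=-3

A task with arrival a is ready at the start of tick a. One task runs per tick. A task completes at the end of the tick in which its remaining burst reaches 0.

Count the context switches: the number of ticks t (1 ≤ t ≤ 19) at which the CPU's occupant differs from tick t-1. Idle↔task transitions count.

t=0: vr[B=0 E=0] → run B
t=1: vr[B=256/205 E=0] → run E
t=2: vr[B=256/205 E=1024/3121] → run E
t=3: vr[B=256/205 C=2048/3121 E=2048/3121] → run C
t=4: vr[B=256/205 C=5169/3121 E=2048/3121] → run E
t=5: vr[B=256/205 C=5169/3121 E=3072/3121 F=3072/3121] → run E
t=6: vr[B=256/205 C=5169/3121 E=4096/3121 F=3072/3121] → run F
t=7: vr[B=256/205 C=5169/3121 E=4096/3121 F=9312256/6213911] → run B
t=8: vr[C=5169/3121 E=4096/3121 F=9312256/6213911] → run E
t=9: vr[C=5169/3121 F=9312256/6213911] → run F
t=10: vr[C=5169/3121 F=12508160/6213911] → run C
t=11: vr[C=8290/3121 F=12508160/6213911] → run F
t=12: vr[C=8290/3121] → run C
t=13: vr[C=11411/3121] → run C
t=14: vr[C=14532/3121] → run C
t=15: (idle)
t=16: (idle)
t=17: (idle)
t=18: (idle)
t=19: (idle)

context switches = 11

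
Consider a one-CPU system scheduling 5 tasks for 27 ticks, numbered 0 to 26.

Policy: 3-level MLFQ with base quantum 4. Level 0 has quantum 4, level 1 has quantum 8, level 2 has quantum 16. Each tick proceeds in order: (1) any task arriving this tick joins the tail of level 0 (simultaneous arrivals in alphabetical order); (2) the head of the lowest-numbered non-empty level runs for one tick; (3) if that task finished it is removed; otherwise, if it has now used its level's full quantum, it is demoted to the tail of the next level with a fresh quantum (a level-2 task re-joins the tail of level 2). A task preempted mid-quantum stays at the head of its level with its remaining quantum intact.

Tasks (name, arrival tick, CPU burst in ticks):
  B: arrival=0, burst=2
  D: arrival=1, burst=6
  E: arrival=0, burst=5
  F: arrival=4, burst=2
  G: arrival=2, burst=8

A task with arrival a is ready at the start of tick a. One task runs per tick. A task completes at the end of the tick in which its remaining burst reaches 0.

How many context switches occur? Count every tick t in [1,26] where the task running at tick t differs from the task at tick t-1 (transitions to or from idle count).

t=0: L0/L1/L2 = BE/-/- → run B
t=1: L0/L1/L2 = BED/-/- → run B
t=2: L0/L1/L2 = EDG/-/- → run E
t=3: L0/L1/L2 = EDG/-/- → run E
t=4: L0/L1/L2 = EDGF/-/- → run E
t=5: L0/L1/L2 = EDGF/-/- → run E
t=6: L0/L1/L2 = DGF/E/- → run D
t=7: L0/L1/L2 = DGF/E/- → run D
t=8: L0/L1/L2 = DGF/E/- → run D
t=9: L0/L1/L2 = DGF/E/- → run D
t=10: L0/L1/L2 = GF/ED/- → run G
t=11: L0/L1/L2 = GF/ED/- → run G
t=12: L0/L1/L2 = GF/ED/- → run G
t=13: L0/L1/L2 = GF/ED/- → run G
t=14: L0/L1/L2 = F/EDG/- → run F
t=15: L0/L1/L2 = F/EDG/- → run F
t=16: L0/L1/L2 = -/EDG/- → run E
t=17: L0/L1/L2 = -/DG/- → run D
t=18: L0/L1/L2 = -/DG/- → run D
t=19: L0/L1/L2 = -/G/- → run G
t=20: L0/L1/L2 = -/G/- → run G
t=21: L0/L1/L2 = -/G/- → run G
t=22: L0/L1/L2 = -/G/- → run G
t=23: (idle)
t=24: (idle)
t=25: (idle)
t=26: (idle)

context switches = 8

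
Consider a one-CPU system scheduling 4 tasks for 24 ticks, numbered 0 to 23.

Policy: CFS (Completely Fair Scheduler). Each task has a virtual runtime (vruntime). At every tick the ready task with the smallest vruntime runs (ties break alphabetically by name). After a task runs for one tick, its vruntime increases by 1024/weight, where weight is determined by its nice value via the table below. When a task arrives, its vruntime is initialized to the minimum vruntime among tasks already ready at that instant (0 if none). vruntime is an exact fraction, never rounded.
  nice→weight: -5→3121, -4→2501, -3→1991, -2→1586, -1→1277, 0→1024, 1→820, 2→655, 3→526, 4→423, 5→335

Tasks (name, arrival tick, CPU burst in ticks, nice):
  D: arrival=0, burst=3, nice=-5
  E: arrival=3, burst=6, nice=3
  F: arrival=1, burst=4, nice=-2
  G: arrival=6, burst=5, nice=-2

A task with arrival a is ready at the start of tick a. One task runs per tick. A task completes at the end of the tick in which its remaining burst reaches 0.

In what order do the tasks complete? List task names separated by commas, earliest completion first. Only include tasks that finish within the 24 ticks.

completion order = D, F, G, E

t=0: vr[D=0] → run D
t=1: vr[D=1024/3121 F=1024/3121] → run D
t=2: vr[D=2048/3121 F=1024/3121] → run F
t=3: vr[D=2048/3121 E=2048/3121 F=2409984/2474953] → run D
t=4: vr[E=2048/3121 F=2409984/2474953] → run E
t=5: vr[E=2136576/820823 F=2409984/2474953] → run F
t=6: vr[E=2136576/820823 F=4007936/2474953 G=4007936/2474953] → run F
t=7: vr[E=2136576/820823 F=5605888/2474953 G=4007936/2474953] → run G
t=8: vr[E=2136576/820823 F=5605888/2474953 G=5605888/2474953] → run F
t=9: vr[E=2136576/820823 G=5605888/2474953] → run G
t=10: vr[E=2136576/820823 G=7203840/2474953] → run E
t=11: vr[E=3734528/820823 G=7203840/2474953] → run G
t=12: vr[E=3734528/820823 G=8801792/2474953] → run G
t=13: vr[E=3734528/820823 G=10399744/2474953] → run G
t=14: vr[E=3734528/820823] → run E
t=15: vr[E=5332480/820823] → run E
t=16: vr[E=6930432/820823] → run E
t=17: vr[E=8528384/820823] → run E
t=18: (idle)
t=19: (idle)
t=20: (idle)
t=21: (idle)
t=22: (idle)
t=23: (idle)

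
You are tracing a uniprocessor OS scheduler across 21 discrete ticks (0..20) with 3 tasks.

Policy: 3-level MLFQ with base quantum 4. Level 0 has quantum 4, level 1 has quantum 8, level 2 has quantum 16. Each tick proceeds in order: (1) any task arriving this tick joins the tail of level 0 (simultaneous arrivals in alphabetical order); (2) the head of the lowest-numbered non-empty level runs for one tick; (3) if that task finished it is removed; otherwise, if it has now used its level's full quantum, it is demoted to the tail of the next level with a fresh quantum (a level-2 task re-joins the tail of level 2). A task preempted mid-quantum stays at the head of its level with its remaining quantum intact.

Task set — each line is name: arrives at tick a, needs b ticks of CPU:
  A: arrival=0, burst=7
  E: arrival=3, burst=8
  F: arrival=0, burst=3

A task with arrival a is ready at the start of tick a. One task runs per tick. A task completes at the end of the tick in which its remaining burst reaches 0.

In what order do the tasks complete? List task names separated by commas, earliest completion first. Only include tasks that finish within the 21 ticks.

t=0: L0/L1/L2 = AF/-/- → run A
t=1: L0/L1/L2 = AF/-/- → run A
t=2: L0/L1/L2 = AF/-/- → run A
t=3: L0/L1/L2 = AFE/-/- → run A
t=4: L0/L1/L2 = FE/A/- → run F
t=5: L0/L1/L2 = FE/A/- → run F
t=6: L0/L1/L2 = FE/A/- → run F
t=7: L0/L1/L2 = E/A/- → run E
t=8: L0/L1/L2 = E/A/- → run E
t=9: L0/L1/L2 = E/A/- → run E
t=10: L0/L1/L2 = E/A/- → run E
t=11: L0/L1/L2 = -/AE/- → run A
t=12: L0/L1/L2 = -/AE/- → run A
t=13: L0/L1/L2 = -/AE/- → run A
t=14: L0/L1/L2 = -/E/- → run E
t=15: L0/L1/L2 = -/E/- → run E
t=16: L0/L1/L2 = -/E/- → run E
t=17: L0/L1/L2 = -/E/- → run E
t=18: (idle)
t=19: (idle)
t=20: (idle)

completion order = F, A, E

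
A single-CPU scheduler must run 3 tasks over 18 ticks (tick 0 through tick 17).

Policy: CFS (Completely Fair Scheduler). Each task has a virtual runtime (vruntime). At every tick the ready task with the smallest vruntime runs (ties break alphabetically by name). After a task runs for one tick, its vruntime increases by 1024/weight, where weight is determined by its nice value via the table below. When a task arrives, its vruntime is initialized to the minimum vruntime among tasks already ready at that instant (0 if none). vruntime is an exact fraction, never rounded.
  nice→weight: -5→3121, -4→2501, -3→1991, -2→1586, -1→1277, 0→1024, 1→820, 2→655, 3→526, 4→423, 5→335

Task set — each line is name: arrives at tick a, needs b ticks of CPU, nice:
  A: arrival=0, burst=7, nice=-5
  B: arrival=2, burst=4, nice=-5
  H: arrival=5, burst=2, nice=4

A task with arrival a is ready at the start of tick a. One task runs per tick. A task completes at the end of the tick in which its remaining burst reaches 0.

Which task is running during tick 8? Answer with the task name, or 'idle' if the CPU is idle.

t=0: vr[A=0] → run A
t=1: vr[A=1024/3121] → run A
t=2: vr[A=2048/3121 B=2048/3121] → run A
t=3: vr[A=3072/3121 B=2048/3121] → run B
t=4: vr[A=3072/3121 B=3072/3121] → run A
t=5: vr[A=4096/3121 B=3072/3121 H=3072/3121] → run B
t=6: vr[A=4096/3121 B=4096/3121 H=3072/3121] → run H
t=7: vr[A=4096/3121 B=4096/3121 H=4495360/1320183] → run A
t=8: vr[A=5120/3121 B=4096/3121 H=4495360/1320183] → run B
t=9: vr[A=5120/3121 B=5120/3121 H=4495360/1320183] → run A
t=10: vr[A=6144/3121 B=5120/3121 H=4495360/1320183] → run B
t=11: vr[A=6144/3121 H=4495360/1320183] → run A
t=12: vr[H=4495360/1320183] → run H
t=13: (idle)
t=14: (idle)
t=15: (idle)
t=16: (idle)
t=17: (idle)

running at tick 8 = B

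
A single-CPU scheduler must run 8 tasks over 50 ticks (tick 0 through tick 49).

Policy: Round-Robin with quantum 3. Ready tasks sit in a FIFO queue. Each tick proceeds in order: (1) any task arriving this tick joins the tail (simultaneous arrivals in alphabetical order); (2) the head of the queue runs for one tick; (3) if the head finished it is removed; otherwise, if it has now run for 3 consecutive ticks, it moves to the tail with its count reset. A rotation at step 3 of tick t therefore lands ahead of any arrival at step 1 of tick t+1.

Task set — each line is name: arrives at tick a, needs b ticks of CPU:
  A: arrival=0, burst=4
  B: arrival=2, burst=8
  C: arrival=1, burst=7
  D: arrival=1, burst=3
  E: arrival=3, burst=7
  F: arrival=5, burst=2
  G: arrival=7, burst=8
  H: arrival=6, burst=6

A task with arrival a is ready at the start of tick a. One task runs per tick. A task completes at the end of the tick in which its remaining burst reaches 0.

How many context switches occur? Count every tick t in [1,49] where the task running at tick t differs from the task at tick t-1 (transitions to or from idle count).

context switches = 18

t=0: queue=[A] q_used=0 → run A
t=1: queue=[A,C,D] q_used=1 → run A
t=2: queue=[A,C,D,B] q_used=2 → run A
t=3: queue=[C,D,B,A,E] q_used=0 → run C
t=4: queue=[C,D,B,A,E] q_used=1 → run C
t=5: queue=[C,D,B,A,E,F] q_used=2 → run C
t=6: queue=[D,B,A,E,F,C,H] q_used=0 → run D
t=7: queue=[D,B,A,E,F,C,H,G] q_used=1 → run D
t=8: queue=[D,B,A,E,F,C,H,G] q_used=2 → run D
t=9: queue=[B,A,E,F,C,H,G] q_used=0 → run B
t=10: queue=[B,A,E,F,C,H,G] q_used=1 → run B
t=11: queue=[B,A,E,F,C,H,G] q_used=2 → run B
t=12: queue=[A,E,F,C,H,G,B] q_used=0 → run A
t=13: queue=[E,F,C,H,G,B] q_used=0 → run E
t=14: queue=[E,F,C,H,G,B] q_used=1 → run E
t=15: queue=[E,F,C,H,G,B] q_used=2 → run E
t=16: queue=[F,C,H,G,B,E] q_used=0 → run F
t=17: queue=[F,C,H,G,B,E] q_used=1 → run F
t=18: queue=[C,H,G,B,E] q_used=0 → run C
t=19: queue=[C,H,G,B,E] q_used=1 → run C
t=20: queue=[C,H,G,B,E] q_used=2 → run C
t=21: queue=[H,G,B,E,C] q_used=0 → run H
t=22: queue=[H,G,B,E,C] q_used=1 → run H
t=23: queue=[H,G,B,E,C] q_used=2 → run H
t=24: queue=[G,B,E,C,H] q_used=0 → run G
t=25: queue=[G,B,E,C,H] q_used=1 → run G
t=26: queue=[G,B,E,C,H] q_used=2 → run G
t=27: queue=[B,E,C,H,G] q_used=0 → run B
t=28: queue=[B,E,C,H,G] q_used=1 → run B
t=29: queue=[B,E,C,H,G] q_used=2 → run B
t=30: queue=[E,C,H,G,B] q_used=0 → run E
t=31: queue=[E,C,H,G,B] q_used=1 → run E
t=32: queue=[E,C,H,G,B] q_used=2 → run E
t=33: queue=[C,H,G,B,E] q_used=0 → run C
t=34: queue=[H,G,B,E] q_used=0 → run H
t=35: queue=[H,G,B,E] q_used=1 → run H
t=36: queue=[H,G,B,E] q_used=2 → run H
t=37: queue=[G,B,E] q_used=0 → run G
t=38: queue=[G,B,E] q_used=1 → run G
t=39: queue=[G,B,E] q_used=2 → run G
t=40: queue=[B,E,G] q_used=0 → run B
t=41: queue=[B,E,G] q_used=1 → run B
t=42: queue=[E,G] q_used=0 → run E
t=43: queue=[G] q_used=0 → run G
t=44: queue=[G] q_used=1 → run G
t=45: (idle)
t=46: (idle)
t=47: (idle)
t=48: (idle)
t=49: (idle)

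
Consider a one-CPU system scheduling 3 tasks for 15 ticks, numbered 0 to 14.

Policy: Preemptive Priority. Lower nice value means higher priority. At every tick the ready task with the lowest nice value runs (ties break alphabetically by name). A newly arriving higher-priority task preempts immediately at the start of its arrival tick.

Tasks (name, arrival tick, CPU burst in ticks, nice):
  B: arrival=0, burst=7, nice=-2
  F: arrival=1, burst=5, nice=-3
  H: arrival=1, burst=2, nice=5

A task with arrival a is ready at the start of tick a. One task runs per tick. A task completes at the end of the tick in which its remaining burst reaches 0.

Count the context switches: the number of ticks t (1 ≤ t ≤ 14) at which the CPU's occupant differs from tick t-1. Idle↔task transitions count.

t=0: ready={B} → run B
t=1: ready={B,F,H} → run F
t=2: ready={B,F,H} → run F
t=3: ready={B,F,H} → run F
t=4: ready={B,F,H} → run F
t=5: ready={B,F,H} → run F
t=6: ready={B,H} → run B
t=7: ready={B,H} → run B
t=8: ready={B,H} → run B
t=9: ready={B,H} → run B
t=10: ready={B,H} → run B
t=11: ready={B,H} → run B
t=12: ready={H} → run H
t=13: ready={H} → run H
t=14: (idle)

context switches = 4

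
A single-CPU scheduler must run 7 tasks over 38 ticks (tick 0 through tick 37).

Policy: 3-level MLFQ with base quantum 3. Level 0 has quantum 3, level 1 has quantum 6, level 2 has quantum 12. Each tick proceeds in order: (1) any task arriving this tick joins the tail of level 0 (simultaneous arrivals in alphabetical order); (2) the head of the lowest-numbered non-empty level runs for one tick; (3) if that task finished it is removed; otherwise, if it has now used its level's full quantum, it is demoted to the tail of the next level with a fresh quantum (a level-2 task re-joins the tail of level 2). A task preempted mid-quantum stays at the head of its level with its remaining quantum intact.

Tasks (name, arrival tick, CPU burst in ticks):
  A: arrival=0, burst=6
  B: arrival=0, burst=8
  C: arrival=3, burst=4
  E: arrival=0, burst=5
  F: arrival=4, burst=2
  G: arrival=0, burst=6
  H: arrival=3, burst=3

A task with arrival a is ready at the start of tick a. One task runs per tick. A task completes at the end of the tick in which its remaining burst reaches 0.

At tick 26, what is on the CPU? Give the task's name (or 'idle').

t=0: L0/L1/L2 = ABEG/-/- → run A
t=1: L0/L1/L2 = ABEG/-/- → run A
t=2: L0/L1/L2 = ABEG/-/- → run A
t=3: L0/L1/L2 = BEGCH/A/- → run B
t=4: L0/L1/L2 = BEGCHF/A/- → run B
t=5: L0/L1/L2 = BEGCHF/A/- → run B
t=6: L0/L1/L2 = EGCHF/AB/- → run E
t=7: L0/L1/L2 = EGCHF/AB/- → run E
t=8: L0/L1/L2 = EGCHF/AB/- → run E
t=9: L0/L1/L2 = GCHF/ABE/- → run G
t=10: L0/L1/L2 = GCHF/ABE/- → run G
t=11: L0/L1/L2 = GCHF/ABE/- → run G
t=12: L0/L1/L2 = CHF/ABEG/- → run C
t=13: L0/L1/L2 = CHF/ABEG/- → run C
t=14: L0/L1/L2 = CHF/ABEG/- → run C
t=15: L0/L1/L2 = HF/ABEGC/- → run H
t=16: L0/L1/L2 = HF/ABEGC/- → run H
t=17: L0/L1/L2 = HF/ABEGC/- → run H
t=18: L0/L1/L2 = F/ABEGC/- → run F
t=19: L0/L1/L2 = F/ABEGC/- → run F
t=20: L0/L1/L2 = -/ABEGC/- → run A
t=21: L0/L1/L2 = -/ABEGC/- → run A
t=22: L0/L1/L2 = -/ABEGC/- → run A
t=23: L0/L1/L2 = -/BEGC/- → run B
t=24: L0/L1/L2 = -/BEGC/- → run B
t=25: L0/L1/L2 = -/BEGC/- → run B
t=26: L0/L1/L2 = -/BEGC/- → run B
t=27: L0/L1/L2 = -/BEGC/- → run B
t=28: L0/L1/L2 = -/EGC/- → run E
t=29: L0/L1/L2 = -/EGC/- → run E
t=30: L0/L1/L2 = -/GC/- → run G
t=31: L0/L1/L2 = -/GC/- → run G
t=32: L0/L1/L2 = -/GC/- → run G
t=33: L0/L1/L2 = -/C/- → run C
t=34: (idle)
t=35: (idle)
t=36: (idle)
t=37: (idle)

running at tick 26 = B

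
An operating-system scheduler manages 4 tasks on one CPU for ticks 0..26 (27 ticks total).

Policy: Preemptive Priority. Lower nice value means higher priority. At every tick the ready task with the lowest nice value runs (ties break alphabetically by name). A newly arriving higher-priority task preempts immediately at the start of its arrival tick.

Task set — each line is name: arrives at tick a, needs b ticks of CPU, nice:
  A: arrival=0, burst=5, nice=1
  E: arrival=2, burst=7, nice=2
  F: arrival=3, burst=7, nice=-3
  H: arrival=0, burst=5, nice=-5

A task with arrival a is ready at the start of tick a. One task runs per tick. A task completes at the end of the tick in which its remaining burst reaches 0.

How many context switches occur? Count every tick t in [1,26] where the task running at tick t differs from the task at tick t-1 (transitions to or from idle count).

context switches = 4

t=0: ready={A,H} → run H
t=1: ready={A,H} → run H
t=2: ready={A,E,H} → run H
t=3: ready={A,E,F,H} → run H
t=4: ready={A,E,F,H} → run H
t=5: ready={A,E,F} → run F
t=6: ready={A,E,F} → run F
t=7: ready={A,E,F} → run F
t=8: ready={A,E,F} → run F
t=9: ready={A,E,F} → run F
t=10: ready={A,E,F} → run F
t=11: ready={A,E,F} → run F
t=12: ready={A,E} → run A
t=13: ready={A,E} → run A
t=14: ready={A,E} → run A
t=15: ready={A,E} → run A
t=16: ready={A,E} → run A
t=17: ready={E} → run E
t=18: ready={E} → run E
t=19: ready={E} → run E
t=20: ready={E} → run E
t=21: ready={E} → run E
t=22: ready={E} → run E
t=23: ready={E} → run E
t=24: (idle)
t=25: (idle)
t=26: (idle)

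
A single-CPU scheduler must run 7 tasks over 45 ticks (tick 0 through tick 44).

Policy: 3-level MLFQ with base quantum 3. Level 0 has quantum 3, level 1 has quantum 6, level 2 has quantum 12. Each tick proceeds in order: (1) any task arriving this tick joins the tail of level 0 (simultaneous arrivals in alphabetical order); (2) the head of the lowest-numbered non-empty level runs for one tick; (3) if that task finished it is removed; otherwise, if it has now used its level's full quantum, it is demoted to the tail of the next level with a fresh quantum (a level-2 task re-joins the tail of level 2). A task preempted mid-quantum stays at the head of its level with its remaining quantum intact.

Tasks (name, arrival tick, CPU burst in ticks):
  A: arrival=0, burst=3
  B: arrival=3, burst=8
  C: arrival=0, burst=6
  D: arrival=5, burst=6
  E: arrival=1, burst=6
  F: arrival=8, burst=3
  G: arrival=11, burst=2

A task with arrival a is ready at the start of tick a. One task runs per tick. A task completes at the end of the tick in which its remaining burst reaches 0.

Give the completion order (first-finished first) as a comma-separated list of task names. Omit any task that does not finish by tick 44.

completion order = A, F, G, C, E, B, D

t=0: L0/L1/L2 = AC/-/- → run A
t=1: L0/L1/L2 = ACE/-/- → run A
t=2: L0/L1/L2 = ACE/-/- → run A
t=3: L0/L1/L2 = CEB/-/- → run C
t=4: L0/L1/L2 = CEB/-/- → run C
t=5: L0/L1/L2 = CEBD/-/- → run C
t=6: L0/L1/L2 = EBD/C/- → run E
t=7: L0/L1/L2 = EBD/C/- → run E
t=8: L0/L1/L2 = EBDF/C/- → run E
t=9: L0/L1/L2 = BDF/CE/- → run B
t=10: L0/L1/L2 = BDF/CE/- → run B
t=11: L0/L1/L2 = BDFG/CE/- → run B
t=12: L0/L1/L2 = DFG/CEB/- → run D
t=13: L0/L1/L2 = DFG/CEB/- → run D
t=14: L0/L1/L2 = DFG/CEB/- → run D
t=15: L0/L1/L2 = FG/CEBD/- → run F
t=16: L0/L1/L2 = FG/CEBD/- → run F
t=17: L0/L1/L2 = FG/CEBD/- → run F
t=18: L0/L1/L2 = G/CEBD/- → run G
t=19: L0/L1/L2 = G/CEBD/- → run G
t=20: L0/L1/L2 = -/CEBD/- → run C
t=21: L0/L1/L2 = -/CEBD/- → run C
t=22: L0/L1/L2 = -/CEBD/- → run C
t=23: L0/L1/L2 = -/EBD/- → run E
t=24: L0/L1/L2 = -/EBD/- → run E
t=25: L0/L1/L2 = -/EBD/- → run E
t=26: L0/L1/L2 = -/BD/- → run B
t=27: L0/L1/L2 = -/BD/- → run B
t=28: L0/L1/L2 = -/BD/- → run B
t=29: L0/L1/L2 = -/BD/- → run B
t=30: L0/L1/L2 = -/BD/- → run B
t=31: L0/L1/L2 = -/D/- → run D
t=32: L0/L1/L2 = -/D/- → run D
t=33: L0/L1/L2 = -/D/- → run D
t=34: (idle)
t=35: (idle)
t=36: (idle)
t=37: (idle)
t=38: (idle)
t=39: (idle)
t=40: (idle)
t=41: (idle)
t=42: (idle)
t=43: (idle)
t=44: (idle)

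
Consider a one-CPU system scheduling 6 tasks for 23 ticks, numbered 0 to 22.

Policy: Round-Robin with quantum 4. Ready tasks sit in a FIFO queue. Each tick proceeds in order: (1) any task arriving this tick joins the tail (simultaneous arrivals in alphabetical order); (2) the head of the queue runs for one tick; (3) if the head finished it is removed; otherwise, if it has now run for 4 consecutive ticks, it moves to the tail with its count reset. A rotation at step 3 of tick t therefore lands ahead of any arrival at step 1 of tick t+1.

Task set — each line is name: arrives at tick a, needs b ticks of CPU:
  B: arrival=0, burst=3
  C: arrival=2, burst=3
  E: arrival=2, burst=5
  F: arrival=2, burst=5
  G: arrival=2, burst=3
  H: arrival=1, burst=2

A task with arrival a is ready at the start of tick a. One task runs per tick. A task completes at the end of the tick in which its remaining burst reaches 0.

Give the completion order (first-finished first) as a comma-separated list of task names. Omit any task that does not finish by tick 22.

t=0: queue=[B] q_used=0 → run B
t=1: queue=[B,H] q_used=1 → run B
t=2: queue=[B,H,C,E,F,G] q_used=2 → run B
t=3: queue=[H,C,E,F,G] q_used=0 → run H
t=4: queue=[H,C,E,F,G] q_used=1 → run H
t=5: queue=[C,E,F,G] q_used=0 → run C
t=6: queue=[C,E,F,G] q_used=1 → run C
t=7: queue=[C,E,F,G] q_used=2 → run C
t=8: queue=[E,F,G] q_used=0 → run E
t=9: queue=[E,F,G] q_used=1 → run E
t=10: queue=[E,F,G] q_used=2 → run E
t=11: queue=[E,F,G] q_used=3 → run E
t=12: queue=[F,G,E] q_used=0 → run F
t=13: queue=[F,G,E] q_used=1 → run F
t=14: queue=[F,G,E] q_used=2 → run F
t=15: queue=[F,G,E] q_used=3 → run F
t=16: queue=[G,E,F] q_used=0 → run G
t=17: queue=[G,E,F] q_used=1 → run G
t=18: queue=[G,E,F] q_used=2 → run G
t=19: queue=[E,F] q_used=0 → run E
t=20: queue=[F] q_used=0 → run F
t=21: (idle)
t=22: (idle)

completion order = B, H, C, G, E, F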